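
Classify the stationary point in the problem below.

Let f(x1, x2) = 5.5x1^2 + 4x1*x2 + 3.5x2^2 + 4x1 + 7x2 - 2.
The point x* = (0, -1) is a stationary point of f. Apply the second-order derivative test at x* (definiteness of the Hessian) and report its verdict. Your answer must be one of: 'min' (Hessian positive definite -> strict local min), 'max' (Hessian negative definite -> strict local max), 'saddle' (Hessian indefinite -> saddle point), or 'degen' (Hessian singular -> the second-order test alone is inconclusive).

Compute the Hessian H = grad^2 f:
  H = [[11, 4], [4, 7]]
Verify stationarity: grad f(x*) = H x* + g = (0, 0).
Eigenvalues of H: 4.5279, 13.4721.
Both eigenvalues > 0, so H is positive definite -> x* is a strict local min.

min


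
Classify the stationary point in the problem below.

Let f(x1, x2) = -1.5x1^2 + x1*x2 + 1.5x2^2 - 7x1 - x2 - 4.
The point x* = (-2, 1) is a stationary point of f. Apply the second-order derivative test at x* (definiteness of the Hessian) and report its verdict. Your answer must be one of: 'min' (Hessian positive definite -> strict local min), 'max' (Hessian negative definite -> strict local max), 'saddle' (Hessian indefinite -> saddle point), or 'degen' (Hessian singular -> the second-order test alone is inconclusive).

Compute the Hessian H = grad^2 f:
  H = [[-3, 1], [1, 3]]
Verify stationarity: grad f(x*) = H x* + g = (0, 0).
Eigenvalues of H: -3.1623, 3.1623.
Eigenvalues have mixed signs, so H is indefinite -> x* is a saddle point.

saddle


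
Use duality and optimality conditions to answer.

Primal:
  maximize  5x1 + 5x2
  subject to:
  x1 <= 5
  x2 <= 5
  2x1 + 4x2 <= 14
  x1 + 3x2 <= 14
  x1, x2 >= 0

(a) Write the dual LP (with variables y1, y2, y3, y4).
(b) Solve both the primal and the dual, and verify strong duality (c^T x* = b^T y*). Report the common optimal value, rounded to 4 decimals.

The standard primal-dual pair for 'max c^T x s.t. A x <= b, x >= 0' is:
  Dual:  min b^T y  s.t.  A^T y >= c,  y >= 0.

So the dual LP is:
  minimize  5y1 + 5y2 + 14y3 + 14y4
  subject to:
    y1 + 2y3 + y4 >= 5
    y2 + 4y3 + 3y4 >= 5
    y1, y2, y3, y4 >= 0

Solving the primal: x* = (5, 1).
  primal value c^T x* = 30.
Solving the dual: y* = (2.5, 0, 1.25, 0).
  dual value b^T y* = 30.
Strong duality: c^T x* = b^T y*. Confirmed.

30


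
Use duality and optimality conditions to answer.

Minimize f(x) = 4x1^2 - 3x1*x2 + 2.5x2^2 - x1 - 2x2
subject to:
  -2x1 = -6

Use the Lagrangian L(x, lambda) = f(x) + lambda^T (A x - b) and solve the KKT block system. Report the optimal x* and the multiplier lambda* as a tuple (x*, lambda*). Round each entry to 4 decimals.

Form the Lagrangian:
  L(x, lambda) = (1/2) x^T Q x + c^T x + lambda^T (A x - b)
Stationarity (grad_x L = 0): Q x + c + A^T lambda = 0.
Primal feasibility: A x = b.

This gives the KKT block system:
  [ Q   A^T ] [ x     ]   [-c ]
  [ A    0  ] [ lambda ] = [ b ]

Solving the linear system:
  x*      = (3, 2.2)
  lambda* = (8.2)
  f(x*)   = 20.9

x* = (3, 2.2), lambda* = (8.2)


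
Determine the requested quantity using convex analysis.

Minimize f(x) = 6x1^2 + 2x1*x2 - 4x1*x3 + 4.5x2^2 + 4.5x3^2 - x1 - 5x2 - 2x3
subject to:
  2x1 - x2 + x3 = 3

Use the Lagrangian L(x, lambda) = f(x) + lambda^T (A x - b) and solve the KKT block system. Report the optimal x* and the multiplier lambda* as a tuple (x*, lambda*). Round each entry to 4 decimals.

Form the Lagrangian:
  L(x, lambda) = (1/2) x^T Q x + c^T x + lambda^T (A x - b)
Stationarity (grad_x L = 0): Q x + c + A^T lambda = 0.
Primal feasibility: A x = b.

This gives the KKT block system:
  [ Q   A^T ] [ x     ]   [-c ]
  [ A    0  ] [ lambda ] = [ b ]

Solving the linear system:
  x*      = (0.9761, -0.0266, 1.0213)
  lambda* = (-3.2872)
  f(x*)   = 3.488

x* = (0.9761, -0.0266, 1.0213), lambda* = (-3.2872)


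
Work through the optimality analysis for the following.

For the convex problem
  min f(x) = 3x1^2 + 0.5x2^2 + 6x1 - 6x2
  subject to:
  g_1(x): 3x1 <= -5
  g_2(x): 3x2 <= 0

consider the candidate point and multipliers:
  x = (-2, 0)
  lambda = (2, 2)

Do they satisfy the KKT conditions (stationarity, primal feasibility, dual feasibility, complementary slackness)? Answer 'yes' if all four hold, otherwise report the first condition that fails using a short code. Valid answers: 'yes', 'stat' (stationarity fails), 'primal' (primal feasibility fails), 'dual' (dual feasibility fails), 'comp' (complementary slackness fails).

Gradient of f: grad f(x) = Q x + c = (-6, -6)
Constraint values g_i(x) = a_i^T x - b_i:
  g_1((-2, 0)) = -1
  g_2((-2, 0)) = 0
Stationarity residual: grad f(x) + sum_i lambda_i a_i = (0, 0)
  -> stationarity OK
Primal feasibility (all g_i <= 0): OK
Dual feasibility (all lambda_i >= 0): OK
Complementary slackness (lambda_i * g_i(x) = 0 for all i): FAILS

Verdict: the first failing condition is complementary_slackness -> comp.

comp


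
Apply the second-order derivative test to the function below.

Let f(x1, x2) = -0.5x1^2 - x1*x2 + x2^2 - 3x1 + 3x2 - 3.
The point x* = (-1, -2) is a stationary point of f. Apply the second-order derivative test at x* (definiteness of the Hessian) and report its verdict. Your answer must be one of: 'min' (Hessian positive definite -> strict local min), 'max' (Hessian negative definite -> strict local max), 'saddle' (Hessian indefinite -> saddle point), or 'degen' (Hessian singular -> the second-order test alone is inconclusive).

Compute the Hessian H = grad^2 f:
  H = [[-1, -1], [-1, 2]]
Verify stationarity: grad f(x*) = H x* + g = (0, 0).
Eigenvalues of H: -1.3028, 2.3028.
Eigenvalues have mixed signs, so H is indefinite -> x* is a saddle point.

saddle


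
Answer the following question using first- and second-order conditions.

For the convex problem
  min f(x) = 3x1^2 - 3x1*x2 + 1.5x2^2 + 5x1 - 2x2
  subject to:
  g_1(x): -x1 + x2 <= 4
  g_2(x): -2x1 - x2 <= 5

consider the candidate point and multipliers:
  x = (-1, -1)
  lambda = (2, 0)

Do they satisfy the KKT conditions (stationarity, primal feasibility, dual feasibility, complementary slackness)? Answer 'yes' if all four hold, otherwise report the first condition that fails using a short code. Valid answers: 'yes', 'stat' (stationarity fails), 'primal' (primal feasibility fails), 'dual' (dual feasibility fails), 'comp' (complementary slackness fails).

Gradient of f: grad f(x) = Q x + c = (2, -2)
Constraint values g_i(x) = a_i^T x - b_i:
  g_1((-1, -1)) = -4
  g_2((-1, -1)) = -2
Stationarity residual: grad f(x) + sum_i lambda_i a_i = (0, 0)
  -> stationarity OK
Primal feasibility (all g_i <= 0): OK
Dual feasibility (all lambda_i >= 0): OK
Complementary slackness (lambda_i * g_i(x) = 0 for all i): FAILS

Verdict: the first failing condition is complementary_slackness -> comp.

comp


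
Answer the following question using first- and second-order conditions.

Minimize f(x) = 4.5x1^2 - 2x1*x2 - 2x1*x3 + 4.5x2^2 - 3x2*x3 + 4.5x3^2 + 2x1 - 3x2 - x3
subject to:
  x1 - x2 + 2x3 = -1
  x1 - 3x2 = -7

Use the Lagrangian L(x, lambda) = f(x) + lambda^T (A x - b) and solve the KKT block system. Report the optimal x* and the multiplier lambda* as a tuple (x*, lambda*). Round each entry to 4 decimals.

Form the Lagrangian:
  L(x, lambda) = (1/2) x^T Q x + c^T x + lambda^T (A x - b)
Stationarity (grad_x L = 0): Q x + c + A^T lambda = 0.
Primal feasibility: A x = b.

This gives the KKT block system:
  [ Q   A^T ] [ x     ]   [-c ]
  [ A    0  ] [ lambda ] = [ b ]

Solving the linear system:
  x*      = (-0.1714, 2.2762, 0.7238)
  lambda* = (0.4857, 5.0571)
  f(x*)   = 13.9952

x* = (-0.1714, 2.2762, 0.7238), lambda* = (0.4857, 5.0571)


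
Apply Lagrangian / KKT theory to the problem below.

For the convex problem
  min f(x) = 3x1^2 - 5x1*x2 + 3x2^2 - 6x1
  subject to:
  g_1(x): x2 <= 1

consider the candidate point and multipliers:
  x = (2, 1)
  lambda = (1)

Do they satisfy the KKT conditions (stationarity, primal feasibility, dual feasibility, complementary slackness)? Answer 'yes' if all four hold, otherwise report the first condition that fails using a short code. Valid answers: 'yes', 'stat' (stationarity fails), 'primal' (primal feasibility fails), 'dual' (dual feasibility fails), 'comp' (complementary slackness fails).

Gradient of f: grad f(x) = Q x + c = (1, -4)
Constraint values g_i(x) = a_i^T x - b_i:
  g_1((2, 1)) = 0
Stationarity residual: grad f(x) + sum_i lambda_i a_i = (1, -3)
  -> stationarity FAILS
Primal feasibility (all g_i <= 0): OK
Dual feasibility (all lambda_i >= 0): OK
Complementary slackness (lambda_i * g_i(x) = 0 for all i): OK

Verdict: the first failing condition is stationarity -> stat.

stat


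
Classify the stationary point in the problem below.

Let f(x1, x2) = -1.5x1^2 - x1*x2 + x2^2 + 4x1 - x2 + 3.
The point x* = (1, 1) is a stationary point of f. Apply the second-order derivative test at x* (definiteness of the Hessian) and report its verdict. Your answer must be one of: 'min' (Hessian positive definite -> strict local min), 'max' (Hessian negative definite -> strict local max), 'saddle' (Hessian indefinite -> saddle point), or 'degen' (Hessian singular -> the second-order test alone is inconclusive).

Compute the Hessian H = grad^2 f:
  H = [[-3, -1], [-1, 2]]
Verify stationarity: grad f(x*) = H x* + g = (0, 0).
Eigenvalues of H: -3.1926, 2.1926.
Eigenvalues have mixed signs, so H is indefinite -> x* is a saddle point.

saddle


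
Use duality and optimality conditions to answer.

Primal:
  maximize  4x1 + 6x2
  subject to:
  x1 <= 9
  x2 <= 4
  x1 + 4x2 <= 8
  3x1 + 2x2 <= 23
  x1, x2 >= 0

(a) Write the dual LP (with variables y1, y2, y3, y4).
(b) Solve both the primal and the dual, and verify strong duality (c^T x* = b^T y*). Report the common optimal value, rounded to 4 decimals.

The standard primal-dual pair for 'max c^T x s.t. A x <= b, x >= 0' is:
  Dual:  min b^T y  s.t.  A^T y >= c,  y >= 0.

So the dual LP is:
  minimize  9y1 + 4y2 + 8y3 + 23y4
  subject to:
    y1 + y3 + 3y4 >= 4
    y2 + 4y3 + 2y4 >= 6
    y1, y2, y3, y4 >= 0

Solving the primal: x* = (7.6, 0.1).
  primal value c^T x* = 31.
Solving the dual: y* = (0, 0, 1, 1).
  dual value b^T y* = 31.
Strong duality: c^T x* = b^T y*. Confirmed.

31


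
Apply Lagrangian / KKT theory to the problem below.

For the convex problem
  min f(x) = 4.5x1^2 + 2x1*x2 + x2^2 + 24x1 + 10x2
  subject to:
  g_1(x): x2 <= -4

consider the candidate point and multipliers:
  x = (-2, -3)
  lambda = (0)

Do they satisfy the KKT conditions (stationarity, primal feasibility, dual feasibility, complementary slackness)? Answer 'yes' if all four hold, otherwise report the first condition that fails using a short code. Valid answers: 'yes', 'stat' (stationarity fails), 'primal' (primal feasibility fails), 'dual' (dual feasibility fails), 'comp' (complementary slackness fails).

Gradient of f: grad f(x) = Q x + c = (0, 0)
Constraint values g_i(x) = a_i^T x - b_i:
  g_1((-2, -3)) = 1
Stationarity residual: grad f(x) + sum_i lambda_i a_i = (0, 0)
  -> stationarity OK
Primal feasibility (all g_i <= 0): FAILS
Dual feasibility (all lambda_i >= 0): OK
Complementary slackness (lambda_i * g_i(x) = 0 for all i): OK

Verdict: the first failing condition is primal_feasibility -> primal.

primal


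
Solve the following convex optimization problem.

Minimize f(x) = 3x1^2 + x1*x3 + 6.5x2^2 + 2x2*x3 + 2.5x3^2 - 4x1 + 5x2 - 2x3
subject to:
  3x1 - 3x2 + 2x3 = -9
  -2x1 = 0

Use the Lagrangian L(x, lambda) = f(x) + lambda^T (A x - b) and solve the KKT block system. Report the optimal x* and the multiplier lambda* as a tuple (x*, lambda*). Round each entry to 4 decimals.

Form the Lagrangian:
  L(x, lambda) = (1/2) x^T Q x + c^T x + lambda^T (A x - b)
Stationarity (grad_x L = 0): Q x + c + A^T lambda = 0.
Primal feasibility: A x = b.

This gives the KKT block system:
  [ Q   A^T ] [ x     ]   [-c ]
  [ A    0  ] [ lambda ] = [ b ]

Solving the linear system:
  x*      = (0, 1.3471, -2.4793)
  lambda* = (5.8512, 5.5372)
  f(x*)   = 32.1777

x* = (0, 1.3471, -2.4793), lambda* = (5.8512, 5.5372)


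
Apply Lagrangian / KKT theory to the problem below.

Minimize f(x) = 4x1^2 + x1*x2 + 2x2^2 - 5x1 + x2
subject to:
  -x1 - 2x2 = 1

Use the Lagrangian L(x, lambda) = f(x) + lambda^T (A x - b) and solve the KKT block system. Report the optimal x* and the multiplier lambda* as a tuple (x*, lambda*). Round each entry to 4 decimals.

Form the Lagrangian:
  L(x, lambda) = (1/2) x^T Q x + c^T x + lambda^T (A x - b)
Stationarity (grad_x L = 0): Q x + c + A^T lambda = 0.
Primal feasibility: A x = b.

This gives the KKT block system:
  [ Q   A^T ] [ x     ]   [-c ]
  [ A    0  ] [ lambda ] = [ b ]

Solving the linear system:
  x*      = (0.625, -0.8125)
  lambda* = (-0.8125)
  f(x*)   = -1.5625

x* = (0.625, -0.8125), lambda* = (-0.8125)


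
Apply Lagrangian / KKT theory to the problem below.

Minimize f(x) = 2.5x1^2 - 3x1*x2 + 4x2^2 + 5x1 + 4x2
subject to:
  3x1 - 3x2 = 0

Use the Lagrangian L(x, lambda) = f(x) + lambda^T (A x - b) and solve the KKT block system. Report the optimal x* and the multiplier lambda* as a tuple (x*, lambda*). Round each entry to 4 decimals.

Form the Lagrangian:
  L(x, lambda) = (1/2) x^T Q x + c^T x + lambda^T (A x - b)
Stationarity (grad_x L = 0): Q x + c + A^T lambda = 0.
Primal feasibility: A x = b.

This gives the KKT block system:
  [ Q   A^T ] [ x     ]   [-c ]
  [ A    0  ] [ lambda ] = [ b ]

Solving the linear system:
  x*      = (-1.2857, -1.2857)
  lambda* = (-0.8095)
  f(x*)   = -5.7857

x* = (-1.2857, -1.2857), lambda* = (-0.8095)


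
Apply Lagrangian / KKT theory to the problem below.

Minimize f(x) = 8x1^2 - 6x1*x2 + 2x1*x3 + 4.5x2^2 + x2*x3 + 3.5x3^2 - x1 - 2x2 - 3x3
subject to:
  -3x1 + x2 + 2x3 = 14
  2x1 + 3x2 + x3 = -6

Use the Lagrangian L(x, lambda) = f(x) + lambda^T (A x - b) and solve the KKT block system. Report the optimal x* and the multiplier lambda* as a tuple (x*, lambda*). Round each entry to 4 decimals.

Form the Lagrangian:
  L(x, lambda) = (1/2) x^T Q x + c^T x + lambda^T (A x - b)
Stationarity (grad_x L = 0): Q x + c + A^T lambda = 0.
Primal feasibility: A x = b.

This gives the KKT block system:
  [ Q   A^T ] [ x     ]   [-c ]
  [ A    0  ] [ lambda ] = [ b ]

Solving the linear system:
  x*      = (-2.6918, -1.4315, 3.678)
  lambda* = (-8.5695, 1.2079)
  f(x*)   = 60.8703

x* = (-2.6918, -1.4315, 3.678), lambda* = (-8.5695, 1.2079)


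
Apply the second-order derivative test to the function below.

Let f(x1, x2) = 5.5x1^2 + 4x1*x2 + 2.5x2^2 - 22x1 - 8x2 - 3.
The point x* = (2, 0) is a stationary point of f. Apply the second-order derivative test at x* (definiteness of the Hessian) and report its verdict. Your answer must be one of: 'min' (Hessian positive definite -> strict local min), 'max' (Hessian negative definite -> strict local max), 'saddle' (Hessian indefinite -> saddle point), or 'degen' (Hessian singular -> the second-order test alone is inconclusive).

Compute the Hessian H = grad^2 f:
  H = [[11, 4], [4, 5]]
Verify stationarity: grad f(x*) = H x* + g = (0, 0).
Eigenvalues of H: 3, 13.
Both eigenvalues > 0, so H is positive definite -> x* is a strict local min.

min


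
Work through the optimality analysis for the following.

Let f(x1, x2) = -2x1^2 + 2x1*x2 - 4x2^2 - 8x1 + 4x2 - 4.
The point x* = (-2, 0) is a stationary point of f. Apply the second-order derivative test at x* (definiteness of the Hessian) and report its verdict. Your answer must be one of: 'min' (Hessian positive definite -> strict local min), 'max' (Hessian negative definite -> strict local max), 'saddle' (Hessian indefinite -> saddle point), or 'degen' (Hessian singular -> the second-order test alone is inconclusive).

Compute the Hessian H = grad^2 f:
  H = [[-4, 2], [2, -8]]
Verify stationarity: grad f(x*) = H x* + g = (0, 0).
Eigenvalues of H: -8.8284, -3.1716.
Both eigenvalues < 0, so H is negative definite -> x* is a strict local max.

max


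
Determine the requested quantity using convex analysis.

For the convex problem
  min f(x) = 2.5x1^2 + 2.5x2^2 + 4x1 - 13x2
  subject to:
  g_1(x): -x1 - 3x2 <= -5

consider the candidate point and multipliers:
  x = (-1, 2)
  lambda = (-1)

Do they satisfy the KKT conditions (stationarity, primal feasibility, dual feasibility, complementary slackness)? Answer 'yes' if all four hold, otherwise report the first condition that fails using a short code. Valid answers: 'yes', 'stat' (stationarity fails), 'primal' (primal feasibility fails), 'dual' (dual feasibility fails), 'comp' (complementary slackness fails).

Gradient of f: grad f(x) = Q x + c = (-1, -3)
Constraint values g_i(x) = a_i^T x - b_i:
  g_1((-1, 2)) = 0
Stationarity residual: grad f(x) + sum_i lambda_i a_i = (0, 0)
  -> stationarity OK
Primal feasibility (all g_i <= 0): OK
Dual feasibility (all lambda_i >= 0): FAILS
Complementary slackness (lambda_i * g_i(x) = 0 for all i): OK

Verdict: the first failing condition is dual_feasibility -> dual.

dual


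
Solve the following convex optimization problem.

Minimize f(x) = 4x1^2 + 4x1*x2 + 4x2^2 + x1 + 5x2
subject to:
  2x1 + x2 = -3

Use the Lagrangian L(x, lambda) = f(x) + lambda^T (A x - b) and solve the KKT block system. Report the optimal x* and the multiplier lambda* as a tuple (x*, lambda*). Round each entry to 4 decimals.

Form the Lagrangian:
  L(x, lambda) = (1/2) x^T Q x + c^T x + lambda^T (A x - b)
Stationarity (grad_x L = 0): Q x + c + A^T lambda = 0.
Primal feasibility: A x = b.

This gives the KKT block system:
  [ Q   A^T ] [ x     ]   [-c ]
  [ A    0  ] [ lambda ] = [ b ]

Solving the linear system:
  x*      = (-1.125, -0.75)
  lambda* = (5.5)
  f(x*)   = 5.8125

x* = (-1.125, -0.75), lambda* = (5.5)


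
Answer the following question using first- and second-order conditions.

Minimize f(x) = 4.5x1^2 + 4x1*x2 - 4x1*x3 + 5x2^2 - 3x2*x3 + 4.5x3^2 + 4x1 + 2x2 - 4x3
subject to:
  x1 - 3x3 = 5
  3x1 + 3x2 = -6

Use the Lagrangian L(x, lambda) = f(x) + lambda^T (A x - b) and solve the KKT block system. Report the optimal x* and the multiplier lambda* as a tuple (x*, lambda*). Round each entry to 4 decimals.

Form the Lagrangian:
  L(x, lambda) = (1/2) x^T Q x + c^T x + lambda^T (A x - b)
Stationarity (grad_x L = 0): Q x + c + A^T lambda = 0.
Primal feasibility: A x = b.

This gives the KKT block system:
  [ Q   A^T ] [ x     ]   [-c ]
  [ A    0  ] [ lambda ] = [ b ]

Solving the linear system:
  x*      = (-1, -1, -2)
  lambda* = (-5, 2)
  f(x*)   = 19.5

x* = (-1, -1, -2), lambda* = (-5, 2)


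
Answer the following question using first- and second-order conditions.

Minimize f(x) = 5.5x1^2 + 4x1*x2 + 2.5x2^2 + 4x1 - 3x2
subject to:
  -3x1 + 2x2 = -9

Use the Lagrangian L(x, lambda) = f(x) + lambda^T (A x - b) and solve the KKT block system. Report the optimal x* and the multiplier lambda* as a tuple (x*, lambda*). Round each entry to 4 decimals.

Form the Lagrangian:
  L(x, lambda) = (1/2) x^T Q x + c^T x + lambda^T (A x - b)
Stationarity (grad_x L = 0): Q x + c + A^T lambda = 0.
Primal feasibility: A x = b.

This gives the KKT block system:
  [ Q   A^T ] [ x     ]   [-c ]
  [ A    0  ] [ lambda ] = [ b ]

Solving the linear system:
  x*      = (1.5255, -2.2117)
  lambda* = (3.9781)
  f(x*)   = 24.2701

x* = (1.5255, -2.2117), lambda* = (3.9781)


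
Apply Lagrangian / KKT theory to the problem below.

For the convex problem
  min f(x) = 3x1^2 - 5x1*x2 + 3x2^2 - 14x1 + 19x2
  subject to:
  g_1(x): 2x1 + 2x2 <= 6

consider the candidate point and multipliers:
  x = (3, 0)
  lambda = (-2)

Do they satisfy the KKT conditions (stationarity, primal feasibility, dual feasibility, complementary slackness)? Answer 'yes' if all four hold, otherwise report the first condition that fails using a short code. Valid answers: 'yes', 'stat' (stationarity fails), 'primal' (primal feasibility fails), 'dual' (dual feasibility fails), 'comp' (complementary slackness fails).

Gradient of f: grad f(x) = Q x + c = (4, 4)
Constraint values g_i(x) = a_i^T x - b_i:
  g_1((3, 0)) = 0
Stationarity residual: grad f(x) + sum_i lambda_i a_i = (0, 0)
  -> stationarity OK
Primal feasibility (all g_i <= 0): OK
Dual feasibility (all lambda_i >= 0): FAILS
Complementary slackness (lambda_i * g_i(x) = 0 for all i): OK

Verdict: the first failing condition is dual_feasibility -> dual.

dual


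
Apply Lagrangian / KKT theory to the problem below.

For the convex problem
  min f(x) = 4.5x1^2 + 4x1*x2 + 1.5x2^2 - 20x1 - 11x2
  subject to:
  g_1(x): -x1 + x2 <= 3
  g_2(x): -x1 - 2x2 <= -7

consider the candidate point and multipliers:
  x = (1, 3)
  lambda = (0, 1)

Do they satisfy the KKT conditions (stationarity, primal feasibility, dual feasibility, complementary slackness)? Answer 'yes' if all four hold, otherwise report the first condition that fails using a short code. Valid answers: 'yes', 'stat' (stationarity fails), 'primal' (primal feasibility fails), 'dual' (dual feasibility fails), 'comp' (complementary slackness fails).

Gradient of f: grad f(x) = Q x + c = (1, 2)
Constraint values g_i(x) = a_i^T x - b_i:
  g_1((1, 3)) = -1
  g_2((1, 3)) = 0
Stationarity residual: grad f(x) + sum_i lambda_i a_i = (0, 0)
  -> stationarity OK
Primal feasibility (all g_i <= 0): OK
Dual feasibility (all lambda_i >= 0): OK
Complementary slackness (lambda_i * g_i(x) = 0 for all i): OK

Verdict: yes, KKT holds.

yes


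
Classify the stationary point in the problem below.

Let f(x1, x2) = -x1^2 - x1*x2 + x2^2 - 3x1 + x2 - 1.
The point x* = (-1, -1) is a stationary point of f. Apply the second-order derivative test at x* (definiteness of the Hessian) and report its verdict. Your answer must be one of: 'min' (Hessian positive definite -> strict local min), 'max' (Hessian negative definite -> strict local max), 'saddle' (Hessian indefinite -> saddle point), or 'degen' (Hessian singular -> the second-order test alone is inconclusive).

Compute the Hessian H = grad^2 f:
  H = [[-2, -1], [-1, 2]]
Verify stationarity: grad f(x*) = H x* + g = (0, 0).
Eigenvalues of H: -2.2361, 2.2361.
Eigenvalues have mixed signs, so H is indefinite -> x* is a saddle point.

saddle


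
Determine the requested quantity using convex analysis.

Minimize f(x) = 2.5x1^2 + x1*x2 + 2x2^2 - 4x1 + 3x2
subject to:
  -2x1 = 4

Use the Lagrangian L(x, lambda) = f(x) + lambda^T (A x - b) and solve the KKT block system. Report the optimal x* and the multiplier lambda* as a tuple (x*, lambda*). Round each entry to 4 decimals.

Form the Lagrangian:
  L(x, lambda) = (1/2) x^T Q x + c^T x + lambda^T (A x - b)
Stationarity (grad_x L = 0): Q x + c + A^T lambda = 0.
Primal feasibility: A x = b.

This gives the KKT block system:
  [ Q   A^T ] [ x     ]   [-c ]
  [ A    0  ] [ lambda ] = [ b ]

Solving the linear system:
  x*      = (-2, -0.25)
  lambda* = (-7.125)
  f(x*)   = 17.875

x* = (-2, -0.25), lambda* = (-7.125)


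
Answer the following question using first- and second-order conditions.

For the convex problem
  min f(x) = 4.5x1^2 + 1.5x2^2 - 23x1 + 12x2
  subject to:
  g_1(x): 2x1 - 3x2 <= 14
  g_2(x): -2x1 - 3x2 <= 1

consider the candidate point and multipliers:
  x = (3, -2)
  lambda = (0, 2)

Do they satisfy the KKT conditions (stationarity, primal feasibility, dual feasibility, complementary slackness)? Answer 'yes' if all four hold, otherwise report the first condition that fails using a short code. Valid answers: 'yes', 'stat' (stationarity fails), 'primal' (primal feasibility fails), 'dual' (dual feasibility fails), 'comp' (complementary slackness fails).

Gradient of f: grad f(x) = Q x + c = (4, 6)
Constraint values g_i(x) = a_i^T x - b_i:
  g_1((3, -2)) = -2
  g_2((3, -2)) = -1
Stationarity residual: grad f(x) + sum_i lambda_i a_i = (0, 0)
  -> stationarity OK
Primal feasibility (all g_i <= 0): OK
Dual feasibility (all lambda_i >= 0): OK
Complementary slackness (lambda_i * g_i(x) = 0 for all i): FAILS

Verdict: the first failing condition is complementary_slackness -> comp.

comp


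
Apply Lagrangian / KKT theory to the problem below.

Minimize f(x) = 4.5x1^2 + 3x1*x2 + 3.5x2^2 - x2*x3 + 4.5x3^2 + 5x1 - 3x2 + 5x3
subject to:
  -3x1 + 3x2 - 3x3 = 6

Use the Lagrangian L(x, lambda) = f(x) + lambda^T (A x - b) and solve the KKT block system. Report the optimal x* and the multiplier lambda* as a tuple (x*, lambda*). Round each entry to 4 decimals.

Form the Lagrangian:
  L(x, lambda) = (1/2) x^T Q x + c^T x + lambda^T (A x - b)
Stationarity (grad_x L = 0): Q x + c + A^T lambda = 0.
Primal feasibility: A x = b.

This gives the KKT block system:
  [ Q   A^T ] [ x     ]   [-c ]
  [ A    0  ] [ lambda ] = [ b ]

Solving the linear system:
  x*      = (-0.8018, 0.7137, -0.4846)
  lambda* = (-0.025)
  f(x*)   = -4.2115

x* = (-0.8018, 0.7137, -0.4846), lambda* = (-0.025)


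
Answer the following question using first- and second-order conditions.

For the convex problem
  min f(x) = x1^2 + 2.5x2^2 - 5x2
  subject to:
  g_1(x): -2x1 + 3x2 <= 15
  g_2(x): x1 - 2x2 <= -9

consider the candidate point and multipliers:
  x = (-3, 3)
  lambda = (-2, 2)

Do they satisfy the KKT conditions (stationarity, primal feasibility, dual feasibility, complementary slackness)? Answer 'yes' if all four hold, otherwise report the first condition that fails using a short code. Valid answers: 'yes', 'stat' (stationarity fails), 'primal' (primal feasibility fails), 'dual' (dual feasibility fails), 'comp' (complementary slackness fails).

Gradient of f: grad f(x) = Q x + c = (-6, 10)
Constraint values g_i(x) = a_i^T x - b_i:
  g_1((-3, 3)) = 0
  g_2((-3, 3)) = 0
Stationarity residual: grad f(x) + sum_i lambda_i a_i = (0, 0)
  -> stationarity OK
Primal feasibility (all g_i <= 0): OK
Dual feasibility (all lambda_i >= 0): FAILS
Complementary slackness (lambda_i * g_i(x) = 0 for all i): OK

Verdict: the first failing condition is dual_feasibility -> dual.

dual


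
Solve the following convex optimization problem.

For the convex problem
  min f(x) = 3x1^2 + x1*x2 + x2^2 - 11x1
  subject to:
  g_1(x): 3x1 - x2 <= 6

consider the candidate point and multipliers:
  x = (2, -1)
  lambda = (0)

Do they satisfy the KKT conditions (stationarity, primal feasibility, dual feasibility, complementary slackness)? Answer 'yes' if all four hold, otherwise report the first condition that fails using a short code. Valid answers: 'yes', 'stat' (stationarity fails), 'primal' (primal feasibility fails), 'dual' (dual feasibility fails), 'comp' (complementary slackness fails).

Gradient of f: grad f(x) = Q x + c = (0, 0)
Constraint values g_i(x) = a_i^T x - b_i:
  g_1((2, -1)) = 1
Stationarity residual: grad f(x) + sum_i lambda_i a_i = (0, 0)
  -> stationarity OK
Primal feasibility (all g_i <= 0): FAILS
Dual feasibility (all lambda_i >= 0): OK
Complementary slackness (lambda_i * g_i(x) = 0 for all i): OK

Verdict: the first failing condition is primal_feasibility -> primal.

primal


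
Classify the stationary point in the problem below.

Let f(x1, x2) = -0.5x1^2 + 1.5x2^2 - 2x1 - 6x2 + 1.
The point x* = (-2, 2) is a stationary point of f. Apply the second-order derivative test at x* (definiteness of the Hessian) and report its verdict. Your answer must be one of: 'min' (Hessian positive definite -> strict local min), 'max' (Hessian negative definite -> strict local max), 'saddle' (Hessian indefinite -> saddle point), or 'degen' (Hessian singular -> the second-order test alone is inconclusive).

Compute the Hessian H = grad^2 f:
  H = [[-1, 0], [0, 3]]
Verify stationarity: grad f(x*) = H x* + g = (0, 0).
Eigenvalues of H: -1, 3.
Eigenvalues have mixed signs, so H is indefinite -> x* is a saddle point.

saddle


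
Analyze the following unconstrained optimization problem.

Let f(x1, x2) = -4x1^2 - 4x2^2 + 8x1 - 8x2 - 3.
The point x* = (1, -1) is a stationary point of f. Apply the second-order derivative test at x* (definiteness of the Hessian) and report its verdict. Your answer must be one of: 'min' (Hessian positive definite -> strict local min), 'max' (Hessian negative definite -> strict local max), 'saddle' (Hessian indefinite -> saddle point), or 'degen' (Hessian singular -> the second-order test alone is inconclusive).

Compute the Hessian H = grad^2 f:
  H = [[-8, 0], [0, -8]]
Verify stationarity: grad f(x*) = H x* + g = (0, 0).
Eigenvalues of H: -8, -8.
Both eigenvalues < 0, so H is negative definite -> x* is a strict local max.

max


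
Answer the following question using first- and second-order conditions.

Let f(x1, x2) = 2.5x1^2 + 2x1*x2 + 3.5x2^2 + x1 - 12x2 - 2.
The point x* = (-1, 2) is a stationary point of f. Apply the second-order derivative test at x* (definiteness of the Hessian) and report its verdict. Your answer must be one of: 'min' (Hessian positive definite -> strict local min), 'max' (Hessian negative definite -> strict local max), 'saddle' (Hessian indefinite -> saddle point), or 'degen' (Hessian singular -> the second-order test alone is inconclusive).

Compute the Hessian H = grad^2 f:
  H = [[5, 2], [2, 7]]
Verify stationarity: grad f(x*) = H x* + g = (0, 0).
Eigenvalues of H: 3.7639, 8.2361.
Both eigenvalues > 0, so H is positive definite -> x* is a strict local min.

min


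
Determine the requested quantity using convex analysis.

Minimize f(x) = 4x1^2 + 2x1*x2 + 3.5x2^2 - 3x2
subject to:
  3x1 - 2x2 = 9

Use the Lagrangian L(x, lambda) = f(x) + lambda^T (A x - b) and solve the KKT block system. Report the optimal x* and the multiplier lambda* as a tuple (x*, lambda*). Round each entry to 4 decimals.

Form the Lagrangian:
  L(x, lambda) = (1/2) x^T Q x + c^T x + lambda^T (A x - b)
Stationarity (grad_x L = 0): Q x + c + A^T lambda = 0.
Primal feasibility: A x = b.

This gives the KKT block system:
  [ Q   A^T ] [ x     ]   [-c ]
  [ A    0  ] [ lambda ] = [ b ]

Solving the linear system:
  x*      = (2.042, -1.437)
  lambda* = (-4.4874)
  f(x*)   = 22.3487

x* = (2.042, -1.437), lambda* = (-4.4874)


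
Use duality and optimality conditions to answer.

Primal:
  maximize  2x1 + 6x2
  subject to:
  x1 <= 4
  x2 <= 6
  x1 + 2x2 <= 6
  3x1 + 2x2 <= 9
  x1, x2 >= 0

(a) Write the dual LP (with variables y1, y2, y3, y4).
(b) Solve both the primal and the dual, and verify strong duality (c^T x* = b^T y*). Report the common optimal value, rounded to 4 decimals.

The standard primal-dual pair for 'max c^T x s.t. A x <= b, x >= 0' is:
  Dual:  min b^T y  s.t.  A^T y >= c,  y >= 0.

So the dual LP is:
  minimize  4y1 + 6y2 + 6y3 + 9y4
  subject to:
    y1 + y3 + 3y4 >= 2
    y2 + 2y3 + 2y4 >= 6
    y1, y2, y3, y4 >= 0

Solving the primal: x* = (0, 3).
  primal value c^T x* = 18.
Solving the dual: y* = (0, 0, 3, 0).
  dual value b^T y* = 18.
Strong duality: c^T x* = b^T y*. Confirmed.

18


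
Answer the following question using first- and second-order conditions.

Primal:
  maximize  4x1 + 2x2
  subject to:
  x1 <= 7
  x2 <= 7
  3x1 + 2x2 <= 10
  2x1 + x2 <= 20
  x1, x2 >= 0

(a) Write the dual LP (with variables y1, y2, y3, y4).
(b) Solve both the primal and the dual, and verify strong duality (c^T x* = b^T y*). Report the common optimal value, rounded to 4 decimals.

The standard primal-dual pair for 'max c^T x s.t. A x <= b, x >= 0' is:
  Dual:  min b^T y  s.t.  A^T y >= c,  y >= 0.

So the dual LP is:
  minimize  7y1 + 7y2 + 10y3 + 20y4
  subject to:
    y1 + 3y3 + 2y4 >= 4
    y2 + 2y3 + y4 >= 2
    y1, y2, y3, y4 >= 0

Solving the primal: x* = (3.3333, 0).
  primal value c^T x* = 13.3333.
Solving the dual: y* = (0, 0, 1.3333, 0).
  dual value b^T y* = 13.3333.
Strong duality: c^T x* = b^T y*. Confirmed.

13.3333


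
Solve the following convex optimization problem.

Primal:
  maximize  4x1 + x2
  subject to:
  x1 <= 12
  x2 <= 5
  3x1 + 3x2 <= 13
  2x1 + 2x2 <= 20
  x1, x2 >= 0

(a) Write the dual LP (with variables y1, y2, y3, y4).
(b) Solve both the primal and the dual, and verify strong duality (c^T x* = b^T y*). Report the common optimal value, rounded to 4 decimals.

The standard primal-dual pair for 'max c^T x s.t. A x <= b, x >= 0' is:
  Dual:  min b^T y  s.t.  A^T y >= c,  y >= 0.

So the dual LP is:
  minimize  12y1 + 5y2 + 13y3 + 20y4
  subject to:
    y1 + 3y3 + 2y4 >= 4
    y2 + 3y3 + 2y4 >= 1
    y1, y2, y3, y4 >= 0

Solving the primal: x* = (4.3333, 0).
  primal value c^T x* = 17.3333.
Solving the dual: y* = (0, 0, 1.3333, 0).
  dual value b^T y* = 17.3333.
Strong duality: c^T x* = b^T y*. Confirmed.

17.3333


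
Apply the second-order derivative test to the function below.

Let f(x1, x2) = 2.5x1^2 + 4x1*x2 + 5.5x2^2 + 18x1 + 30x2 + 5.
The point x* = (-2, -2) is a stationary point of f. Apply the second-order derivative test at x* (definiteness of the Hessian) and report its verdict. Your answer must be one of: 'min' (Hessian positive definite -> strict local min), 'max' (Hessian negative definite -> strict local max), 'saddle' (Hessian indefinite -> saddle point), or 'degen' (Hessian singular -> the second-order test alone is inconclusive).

Compute the Hessian H = grad^2 f:
  H = [[5, 4], [4, 11]]
Verify stationarity: grad f(x*) = H x* + g = (0, 0).
Eigenvalues of H: 3, 13.
Both eigenvalues > 0, so H is positive definite -> x* is a strict local min.

min


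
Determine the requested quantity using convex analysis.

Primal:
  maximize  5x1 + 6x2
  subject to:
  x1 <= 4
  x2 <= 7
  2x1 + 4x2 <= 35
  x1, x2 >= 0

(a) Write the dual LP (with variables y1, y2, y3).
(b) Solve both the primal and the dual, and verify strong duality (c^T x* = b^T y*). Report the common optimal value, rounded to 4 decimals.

The standard primal-dual pair for 'max c^T x s.t. A x <= b, x >= 0' is:
  Dual:  min b^T y  s.t.  A^T y >= c,  y >= 0.

So the dual LP is:
  minimize  4y1 + 7y2 + 35y3
  subject to:
    y1 + 2y3 >= 5
    y2 + 4y3 >= 6
    y1, y2, y3 >= 0

Solving the primal: x* = (4, 6.75).
  primal value c^T x* = 60.5.
Solving the dual: y* = (2, 0, 1.5).
  dual value b^T y* = 60.5.
Strong duality: c^T x* = b^T y*. Confirmed.

60.5


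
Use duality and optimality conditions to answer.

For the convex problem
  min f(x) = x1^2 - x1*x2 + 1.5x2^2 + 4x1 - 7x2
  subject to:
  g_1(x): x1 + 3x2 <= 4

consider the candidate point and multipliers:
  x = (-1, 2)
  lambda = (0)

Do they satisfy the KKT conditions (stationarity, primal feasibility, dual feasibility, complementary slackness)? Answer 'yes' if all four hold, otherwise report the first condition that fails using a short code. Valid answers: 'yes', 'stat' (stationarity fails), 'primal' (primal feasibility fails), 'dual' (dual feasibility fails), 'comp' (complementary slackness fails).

Gradient of f: grad f(x) = Q x + c = (0, 0)
Constraint values g_i(x) = a_i^T x - b_i:
  g_1((-1, 2)) = 1
Stationarity residual: grad f(x) + sum_i lambda_i a_i = (0, 0)
  -> stationarity OK
Primal feasibility (all g_i <= 0): FAILS
Dual feasibility (all lambda_i >= 0): OK
Complementary slackness (lambda_i * g_i(x) = 0 for all i): OK

Verdict: the first failing condition is primal_feasibility -> primal.

primal


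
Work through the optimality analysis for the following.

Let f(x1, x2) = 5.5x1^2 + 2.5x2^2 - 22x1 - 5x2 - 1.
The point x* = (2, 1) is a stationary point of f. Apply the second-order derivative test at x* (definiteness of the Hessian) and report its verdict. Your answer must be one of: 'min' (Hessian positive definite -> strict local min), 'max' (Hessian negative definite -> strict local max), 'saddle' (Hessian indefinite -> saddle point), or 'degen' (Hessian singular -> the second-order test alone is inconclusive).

Compute the Hessian H = grad^2 f:
  H = [[11, 0], [0, 5]]
Verify stationarity: grad f(x*) = H x* + g = (0, 0).
Eigenvalues of H: 5, 11.
Both eigenvalues > 0, so H is positive definite -> x* is a strict local min.

min


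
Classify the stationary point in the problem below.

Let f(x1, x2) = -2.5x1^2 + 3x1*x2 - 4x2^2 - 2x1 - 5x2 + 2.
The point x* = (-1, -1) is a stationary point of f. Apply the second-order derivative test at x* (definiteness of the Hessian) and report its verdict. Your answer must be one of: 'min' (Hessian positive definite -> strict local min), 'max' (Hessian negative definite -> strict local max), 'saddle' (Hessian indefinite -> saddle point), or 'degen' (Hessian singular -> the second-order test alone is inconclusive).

Compute the Hessian H = grad^2 f:
  H = [[-5, 3], [3, -8]]
Verify stationarity: grad f(x*) = H x* + g = (0, 0).
Eigenvalues of H: -9.8541, -3.1459.
Both eigenvalues < 0, so H is negative definite -> x* is a strict local max.

max


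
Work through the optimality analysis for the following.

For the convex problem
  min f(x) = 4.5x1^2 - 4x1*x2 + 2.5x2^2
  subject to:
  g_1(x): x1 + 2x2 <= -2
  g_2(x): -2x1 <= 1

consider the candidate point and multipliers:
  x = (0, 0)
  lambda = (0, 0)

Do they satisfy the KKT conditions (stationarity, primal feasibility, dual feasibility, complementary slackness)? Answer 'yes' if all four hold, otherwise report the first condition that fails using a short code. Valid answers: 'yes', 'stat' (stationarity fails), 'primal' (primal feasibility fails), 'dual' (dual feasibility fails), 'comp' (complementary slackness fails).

Gradient of f: grad f(x) = Q x + c = (0, 0)
Constraint values g_i(x) = a_i^T x - b_i:
  g_1((0, 0)) = 2
  g_2((0, 0)) = -1
Stationarity residual: grad f(x) + sum_i lambda_i a_i = (0, 0)
  -> stationarity OK
Primal feasibility (all g_i <= 0): FAILS
Dual feasibility (all lambda_i >= 0): OK
Complementary slackness (lambda_i * g_i(x) = 0 for all i): OK

Verdict: the first failing condition is primal_feasibility -> primal.

primal


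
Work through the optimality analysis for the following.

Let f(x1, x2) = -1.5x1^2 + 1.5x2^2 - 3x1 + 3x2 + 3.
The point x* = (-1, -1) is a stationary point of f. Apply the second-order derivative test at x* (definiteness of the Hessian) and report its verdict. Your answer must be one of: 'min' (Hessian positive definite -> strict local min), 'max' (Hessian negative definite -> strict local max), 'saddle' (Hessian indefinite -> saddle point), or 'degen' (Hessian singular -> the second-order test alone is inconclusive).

Compute the Hessian H = grad^2 f:
  H = [[-3, 0], [0, 3]]
Verify stationarity: grad f(x*) = H x* + g = (0, 0).
Eigenvalues of H: -3, 3.
Eigenvalues have mixed signs, so H is indefinite -> x* is a saddle point.

saddle


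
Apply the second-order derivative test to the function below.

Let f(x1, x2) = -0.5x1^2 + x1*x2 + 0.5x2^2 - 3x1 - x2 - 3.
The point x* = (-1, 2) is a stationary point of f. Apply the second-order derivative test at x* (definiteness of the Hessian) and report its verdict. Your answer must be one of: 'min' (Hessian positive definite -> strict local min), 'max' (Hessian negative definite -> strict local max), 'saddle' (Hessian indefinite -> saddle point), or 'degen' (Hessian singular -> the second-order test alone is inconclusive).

Compute the Hessian H = grad^2 f:
  H = [[-1, 1], [1, 1]]
Verify stationarity: grad f(x*) = H x* + g = (0, 0).
Eigenvalues of H: -1.4142, 1.4142.
Eigenvalues have mixed signs, so H is indefinite -> x* is a saddle point.

saddle


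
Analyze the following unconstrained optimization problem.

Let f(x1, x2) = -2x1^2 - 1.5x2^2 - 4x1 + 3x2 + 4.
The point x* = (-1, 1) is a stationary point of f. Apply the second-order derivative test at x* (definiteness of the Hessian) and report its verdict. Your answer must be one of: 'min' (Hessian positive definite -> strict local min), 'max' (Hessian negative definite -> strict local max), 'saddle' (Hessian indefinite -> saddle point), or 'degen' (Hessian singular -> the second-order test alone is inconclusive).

Compute the Hessian H = grad^2 f:
  H = [[-4, 0], [0, -3]]
Verify stationarity: grad f(x*) = H x* + g = (0, 0).
Eigenvalues of H: -4, -3.
Both eigenvalues < 0, so H is negative definite -> x* is a strict local max.

max


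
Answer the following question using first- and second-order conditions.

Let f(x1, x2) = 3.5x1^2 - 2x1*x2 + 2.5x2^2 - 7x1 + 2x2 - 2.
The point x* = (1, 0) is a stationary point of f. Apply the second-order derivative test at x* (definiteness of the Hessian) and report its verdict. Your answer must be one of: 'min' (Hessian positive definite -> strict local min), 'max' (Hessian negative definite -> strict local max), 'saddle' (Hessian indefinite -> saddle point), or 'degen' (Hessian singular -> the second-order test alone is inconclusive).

Compute the Hessian H = grad^2 f:
  H = [[7, -2], [-2, 5]]
Verify stationarity: grad f(x*) = H x* + g = (0, 0).
Eigenvalues of H: 3.7639, 8.2361.
Both eigenvalues > 0, so H is positive definite -> x* is a strict local min.

min
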